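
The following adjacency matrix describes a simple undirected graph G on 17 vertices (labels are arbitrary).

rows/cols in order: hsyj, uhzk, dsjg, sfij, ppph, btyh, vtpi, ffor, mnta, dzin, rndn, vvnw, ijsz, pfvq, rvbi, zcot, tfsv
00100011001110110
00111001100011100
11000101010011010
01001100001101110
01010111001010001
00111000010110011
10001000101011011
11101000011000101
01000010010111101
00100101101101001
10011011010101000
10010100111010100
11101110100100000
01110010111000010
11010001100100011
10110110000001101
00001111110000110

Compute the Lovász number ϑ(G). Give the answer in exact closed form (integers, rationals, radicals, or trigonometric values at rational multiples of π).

sqrt(17)

N(dsjg) = {hsyj, uhzk, btyh, ffor, dzin, ijsz, pfvq, zcot}, |N(dsjg)| = 8.
deg(mnta) = 8; N(mnta) = {uhzk, vtpi, dzin, vvnw, ijsz, pfvq, rvbi, tfsv}.
Vertex hsyj has 8 neighbors: dsjg, vtpi, ffor, rndn, vvnw, ijsz, rvbi, zcot.
Vertex rvbi has 8 neighbors: hsyj, uhzk, sfij, ffor, mnta, vvnw, zcot, tfsv.
8-regular, N=17; Paley(17): SR with (k,λ,μ)=(8,3,4).
The 3 distinct eigenvalues: [8.0, 1.5616, -2.5616].
λ_max=8, λ_min=-sqrt(17)/2 - 1/2; ϑ = −17·λ_min/(λ_max−λ_min) = sqrt(17).
Numerically 4.12311.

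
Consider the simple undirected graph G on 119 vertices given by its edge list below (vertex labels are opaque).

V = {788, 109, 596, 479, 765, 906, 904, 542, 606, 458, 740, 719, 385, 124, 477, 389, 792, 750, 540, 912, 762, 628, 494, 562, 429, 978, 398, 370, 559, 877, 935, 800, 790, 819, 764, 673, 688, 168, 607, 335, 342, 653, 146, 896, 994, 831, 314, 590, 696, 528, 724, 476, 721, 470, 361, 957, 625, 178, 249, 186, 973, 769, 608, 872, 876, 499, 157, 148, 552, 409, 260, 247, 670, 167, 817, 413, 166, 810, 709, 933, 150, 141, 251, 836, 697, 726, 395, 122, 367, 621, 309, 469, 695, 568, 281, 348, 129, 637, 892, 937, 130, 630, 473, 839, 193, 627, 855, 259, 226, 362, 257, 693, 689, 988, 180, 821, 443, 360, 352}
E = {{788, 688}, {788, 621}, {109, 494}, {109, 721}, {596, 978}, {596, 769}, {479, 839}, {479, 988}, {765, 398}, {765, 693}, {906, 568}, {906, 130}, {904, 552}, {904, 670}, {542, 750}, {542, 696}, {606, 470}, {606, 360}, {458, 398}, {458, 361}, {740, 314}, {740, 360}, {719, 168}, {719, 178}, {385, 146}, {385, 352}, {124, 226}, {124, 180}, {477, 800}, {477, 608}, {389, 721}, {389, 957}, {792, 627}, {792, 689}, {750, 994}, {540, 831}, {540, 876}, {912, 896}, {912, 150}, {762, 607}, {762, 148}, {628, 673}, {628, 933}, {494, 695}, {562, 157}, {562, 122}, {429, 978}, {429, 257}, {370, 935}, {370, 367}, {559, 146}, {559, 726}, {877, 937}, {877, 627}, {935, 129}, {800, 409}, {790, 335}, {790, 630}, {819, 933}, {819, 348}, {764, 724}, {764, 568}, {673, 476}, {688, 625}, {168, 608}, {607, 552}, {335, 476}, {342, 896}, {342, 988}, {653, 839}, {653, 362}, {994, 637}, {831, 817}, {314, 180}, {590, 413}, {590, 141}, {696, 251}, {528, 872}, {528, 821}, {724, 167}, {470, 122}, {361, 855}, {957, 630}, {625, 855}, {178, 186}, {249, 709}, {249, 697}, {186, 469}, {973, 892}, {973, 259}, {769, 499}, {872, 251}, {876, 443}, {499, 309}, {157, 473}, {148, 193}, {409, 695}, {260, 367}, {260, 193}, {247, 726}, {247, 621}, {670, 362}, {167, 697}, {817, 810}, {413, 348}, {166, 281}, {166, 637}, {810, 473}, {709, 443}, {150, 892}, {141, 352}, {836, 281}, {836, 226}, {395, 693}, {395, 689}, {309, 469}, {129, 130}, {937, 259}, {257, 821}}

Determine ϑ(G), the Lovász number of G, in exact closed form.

deg(458) = 2; N(458) = {398, 361}.
N(361) = {458, 855}, |N(361)| = 2.
N(750) = {542, 994}, |N(750)| = 2.
N(385) = {146, 352}, |N(385)| = 2.
119-vertex 2-regular graph: a single 119-cycle (edge-transitive).
Distinct eigenvalues (to 6 d.p.): [2.0, 1.997213, 1.988859, 1.974962, 1.95556, 1.930708, 1.900475, 1.864944, 1.824216, 1.778403, 1.727634, 1.672049, 1.611804, 1.547067, 1.478018, 1.404849, 1.327765, 1.24698, 1.162719, 1.075218, 0.984719, 0.891477, 0.795749, 0.697804, 0.597914, 0.496357, 0.393417, 0.28938, 0.184537, 0.079179, -0.026399, -0.131904, -0.237041, -0.341517, -0.445042, -0.547326, -0.648085, -0.747037, -0.843907, -0.938425, -1.030328, -1.119358, -1.205269, -1.287821, -1.366783, -1.441936, -1.51307, -1.579986, -1.642499, -1.700434, -1.75363, -1.801938, -1.845223, -1.883366, -1.916259, -1.943812, -1.965946, -1.982601, -1.993731, -1.999303].
Lovász: ϑ = −119(-2*cos(pi/119))/(2+-(-1)*2*cos(pi/119)) = 119*cos(pi/119)/(cos(pi/119) + 1).
= 59.489631564… (decimal).
α=59, χ(Ḡ)=60; ϑ=119*cos(pi/119)/(cos(pi/119) + 1) lies between (both strict).

119*cos(pi/119)/(cos(pi/119) + 1)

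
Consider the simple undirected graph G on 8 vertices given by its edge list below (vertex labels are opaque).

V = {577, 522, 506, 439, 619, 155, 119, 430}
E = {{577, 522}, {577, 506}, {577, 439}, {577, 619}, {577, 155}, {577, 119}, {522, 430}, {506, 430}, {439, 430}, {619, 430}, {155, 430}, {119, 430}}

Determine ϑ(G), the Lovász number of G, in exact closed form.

6

Vertex 522 has 2 neighbors: 577, 430.
deg(119) = 2; N(119) = {577, 430}.
Vertex 430 has 6 neighbors: 522, 506, 439, 619, 155, 119.
Vertex 577 has 6 neighbors: 522, 506, 439, 619, 155, 119.
K_{6,2} (perfect); ϑ(G) = α(G) = max{6,2} = 6.
ϑ(G) ≈ 6.000000.
α=6, χ(Ḡ)=6; ϑ=6 lies between (collapsed).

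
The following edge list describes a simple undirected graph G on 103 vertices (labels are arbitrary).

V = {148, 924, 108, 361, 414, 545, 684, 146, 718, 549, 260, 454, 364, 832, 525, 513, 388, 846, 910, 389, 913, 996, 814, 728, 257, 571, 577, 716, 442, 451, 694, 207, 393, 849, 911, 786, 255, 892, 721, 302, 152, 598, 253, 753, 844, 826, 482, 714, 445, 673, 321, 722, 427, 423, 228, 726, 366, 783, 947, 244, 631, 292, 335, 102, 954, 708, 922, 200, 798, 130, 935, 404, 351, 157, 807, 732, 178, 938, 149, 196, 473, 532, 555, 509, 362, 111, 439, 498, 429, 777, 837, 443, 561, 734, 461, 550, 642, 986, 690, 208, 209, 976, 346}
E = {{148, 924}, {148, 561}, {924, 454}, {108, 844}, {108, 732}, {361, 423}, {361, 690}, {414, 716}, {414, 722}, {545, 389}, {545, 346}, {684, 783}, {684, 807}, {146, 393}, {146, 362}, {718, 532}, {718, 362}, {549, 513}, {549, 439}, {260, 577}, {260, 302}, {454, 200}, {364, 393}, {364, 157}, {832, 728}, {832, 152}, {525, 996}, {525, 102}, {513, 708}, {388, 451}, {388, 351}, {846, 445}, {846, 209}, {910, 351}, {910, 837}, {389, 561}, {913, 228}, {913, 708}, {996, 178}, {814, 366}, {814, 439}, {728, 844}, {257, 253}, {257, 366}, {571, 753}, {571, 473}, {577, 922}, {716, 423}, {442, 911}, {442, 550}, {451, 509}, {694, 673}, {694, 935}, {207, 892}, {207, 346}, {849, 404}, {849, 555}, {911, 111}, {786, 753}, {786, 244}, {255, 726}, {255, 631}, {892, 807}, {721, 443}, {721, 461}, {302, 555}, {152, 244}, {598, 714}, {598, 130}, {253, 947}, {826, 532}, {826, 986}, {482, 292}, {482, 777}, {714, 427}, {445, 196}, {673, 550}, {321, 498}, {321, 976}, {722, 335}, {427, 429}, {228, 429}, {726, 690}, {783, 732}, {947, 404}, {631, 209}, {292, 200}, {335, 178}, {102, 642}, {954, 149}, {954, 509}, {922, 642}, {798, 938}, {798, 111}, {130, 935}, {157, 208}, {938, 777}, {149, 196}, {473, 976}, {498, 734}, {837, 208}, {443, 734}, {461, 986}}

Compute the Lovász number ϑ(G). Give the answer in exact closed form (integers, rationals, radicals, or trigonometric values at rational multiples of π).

103*cos(pi/103)/(cos(pi/103) + 1)

Vertex 954 has 2 neighbors: 149, 509.
N(302) = {260, 555}, |N(302)| = 2.
Vertex 414 has 2 neighbors: 716, 722.
N(690) = {361, 726}, |N(690)| = 2.
103-vertex 2-regular graph: a single 103-cycle (edge-transitive).
A has 52 distinct eigenvalues ≈ [2.0, 1.99628, 1.98513, 1.9666, 1.94076, 1.90769, 1.86752, 1.82041, 1.76653, 1.70608, 1.63928, 1.56638, 1.48765, 1.40339, 1.31391, 1.21954, 1.12063, 1.01756, 0.9107, 0.80045, 0.68722, 0.57144, 0.45353, 0.33394, 0.2131, 0.09147, -0.0305, -0.15236, -0.27365, -0.39392, -0.51273, -0.62963, -0.74418, -0.85597, -0.96458, -1.06959, -1.17063, -1.26731, -1.35928, -1.44619, -1.52772, -1.60357, -1.67345, -1.73711, -1.79431, -1.84483, -1.88849, -1.92512, -1.95459, -1.97679, -1.99163, -1.99907].
With N=103: ϑ(G) = 103·(-(-1)*2*cos(pi/103))/(2−(-2*cos(pi/103))) = 103*cos(pi/103)/(cos(pi/103) + 1).
ϑ(G) ≈ 51.488020.
Check 51 ≤ 103*cos(pi/103)/(cos(pi/103) + 1) ≤ 52: both strict.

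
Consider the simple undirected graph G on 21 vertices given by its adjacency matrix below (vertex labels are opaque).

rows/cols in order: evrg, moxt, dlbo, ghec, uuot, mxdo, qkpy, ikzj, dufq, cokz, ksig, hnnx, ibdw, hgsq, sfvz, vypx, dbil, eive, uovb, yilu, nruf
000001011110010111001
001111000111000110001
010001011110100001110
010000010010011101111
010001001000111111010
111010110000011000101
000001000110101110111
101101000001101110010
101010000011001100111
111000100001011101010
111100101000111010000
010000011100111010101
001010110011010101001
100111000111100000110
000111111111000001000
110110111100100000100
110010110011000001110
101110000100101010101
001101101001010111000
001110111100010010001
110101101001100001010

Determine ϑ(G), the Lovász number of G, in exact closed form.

6

deg(eive) = 10; N(eive) = {evrg, dlbo, ghec, uuot, cokz, ibdw, sfvz, dbil, uovb, nruf}.
N(qkpy) = {mxdo, cokz, ksig, ibdw, sfvz, vypx, dbil, uovb, yilu, nruf}, |N(qkpy)| = 10.
N(sfvz) = {ghec, uuot, mxdo, qkpy, ikzj, dufq, cokz, ksig, hnnx, eive}, |N(sfvz)| = 10.
deg(vypx) = 10; N(vypx) = {evrg, moxt, ghec, uuot, qkpy, ikzj, dufq, cokz, ibdw, uovb}.
deg(v) = 10 for all v (|V|=21); this is K(7,2), the Kneser graph.
A has 3 distinct eigenvalues ≈ [10.0, 1.0, -4.0].
Lovász: ϑ = −21(-4)/(10+-1*(-4)) = 6.
= 6.00000000… (decimal).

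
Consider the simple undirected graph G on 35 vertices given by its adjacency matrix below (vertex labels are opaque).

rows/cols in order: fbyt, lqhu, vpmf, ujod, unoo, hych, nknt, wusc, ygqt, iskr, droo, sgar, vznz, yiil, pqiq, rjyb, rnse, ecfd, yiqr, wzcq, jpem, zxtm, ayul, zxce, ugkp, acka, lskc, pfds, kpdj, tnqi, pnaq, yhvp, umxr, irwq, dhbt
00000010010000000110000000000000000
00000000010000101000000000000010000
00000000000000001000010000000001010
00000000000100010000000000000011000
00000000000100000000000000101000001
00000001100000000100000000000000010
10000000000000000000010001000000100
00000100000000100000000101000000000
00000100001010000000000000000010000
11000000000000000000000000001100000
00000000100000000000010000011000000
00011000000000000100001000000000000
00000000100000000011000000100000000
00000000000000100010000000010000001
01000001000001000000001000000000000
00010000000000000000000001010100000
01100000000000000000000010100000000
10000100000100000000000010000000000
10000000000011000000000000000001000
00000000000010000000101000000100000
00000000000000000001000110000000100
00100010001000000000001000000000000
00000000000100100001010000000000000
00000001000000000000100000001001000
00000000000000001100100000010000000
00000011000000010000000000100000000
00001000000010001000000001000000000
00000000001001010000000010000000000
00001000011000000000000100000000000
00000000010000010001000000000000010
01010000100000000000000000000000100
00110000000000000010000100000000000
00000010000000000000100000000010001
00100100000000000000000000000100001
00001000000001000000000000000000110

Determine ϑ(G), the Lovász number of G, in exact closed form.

15

deg(nknt) = 4; N(nknt) = {fbyt, zxtm, acka, umxr}.
N(yiil) = {pqiq, yiqr, pfds, dhbt}, |N(yiil)| = 4.
Vertex zxtm has 4 neighbors: vpmf, nknt, droo, ayul.
deg(pfds) = 4; N(pfds) = {droo, yiil, rjyb, ugkp}.
Every vertex has degree 4 (N=35); Kneser K(7,3) on C(7,3)=35 vertices.
The 4 distinct eigenvalues: [4.0, 2.0, -1.0, -3.0].
−35·(-3) / ((4)−(-3)) = 15 = ϑ(G).
≈ 15.000000000 (to 9 d.p.).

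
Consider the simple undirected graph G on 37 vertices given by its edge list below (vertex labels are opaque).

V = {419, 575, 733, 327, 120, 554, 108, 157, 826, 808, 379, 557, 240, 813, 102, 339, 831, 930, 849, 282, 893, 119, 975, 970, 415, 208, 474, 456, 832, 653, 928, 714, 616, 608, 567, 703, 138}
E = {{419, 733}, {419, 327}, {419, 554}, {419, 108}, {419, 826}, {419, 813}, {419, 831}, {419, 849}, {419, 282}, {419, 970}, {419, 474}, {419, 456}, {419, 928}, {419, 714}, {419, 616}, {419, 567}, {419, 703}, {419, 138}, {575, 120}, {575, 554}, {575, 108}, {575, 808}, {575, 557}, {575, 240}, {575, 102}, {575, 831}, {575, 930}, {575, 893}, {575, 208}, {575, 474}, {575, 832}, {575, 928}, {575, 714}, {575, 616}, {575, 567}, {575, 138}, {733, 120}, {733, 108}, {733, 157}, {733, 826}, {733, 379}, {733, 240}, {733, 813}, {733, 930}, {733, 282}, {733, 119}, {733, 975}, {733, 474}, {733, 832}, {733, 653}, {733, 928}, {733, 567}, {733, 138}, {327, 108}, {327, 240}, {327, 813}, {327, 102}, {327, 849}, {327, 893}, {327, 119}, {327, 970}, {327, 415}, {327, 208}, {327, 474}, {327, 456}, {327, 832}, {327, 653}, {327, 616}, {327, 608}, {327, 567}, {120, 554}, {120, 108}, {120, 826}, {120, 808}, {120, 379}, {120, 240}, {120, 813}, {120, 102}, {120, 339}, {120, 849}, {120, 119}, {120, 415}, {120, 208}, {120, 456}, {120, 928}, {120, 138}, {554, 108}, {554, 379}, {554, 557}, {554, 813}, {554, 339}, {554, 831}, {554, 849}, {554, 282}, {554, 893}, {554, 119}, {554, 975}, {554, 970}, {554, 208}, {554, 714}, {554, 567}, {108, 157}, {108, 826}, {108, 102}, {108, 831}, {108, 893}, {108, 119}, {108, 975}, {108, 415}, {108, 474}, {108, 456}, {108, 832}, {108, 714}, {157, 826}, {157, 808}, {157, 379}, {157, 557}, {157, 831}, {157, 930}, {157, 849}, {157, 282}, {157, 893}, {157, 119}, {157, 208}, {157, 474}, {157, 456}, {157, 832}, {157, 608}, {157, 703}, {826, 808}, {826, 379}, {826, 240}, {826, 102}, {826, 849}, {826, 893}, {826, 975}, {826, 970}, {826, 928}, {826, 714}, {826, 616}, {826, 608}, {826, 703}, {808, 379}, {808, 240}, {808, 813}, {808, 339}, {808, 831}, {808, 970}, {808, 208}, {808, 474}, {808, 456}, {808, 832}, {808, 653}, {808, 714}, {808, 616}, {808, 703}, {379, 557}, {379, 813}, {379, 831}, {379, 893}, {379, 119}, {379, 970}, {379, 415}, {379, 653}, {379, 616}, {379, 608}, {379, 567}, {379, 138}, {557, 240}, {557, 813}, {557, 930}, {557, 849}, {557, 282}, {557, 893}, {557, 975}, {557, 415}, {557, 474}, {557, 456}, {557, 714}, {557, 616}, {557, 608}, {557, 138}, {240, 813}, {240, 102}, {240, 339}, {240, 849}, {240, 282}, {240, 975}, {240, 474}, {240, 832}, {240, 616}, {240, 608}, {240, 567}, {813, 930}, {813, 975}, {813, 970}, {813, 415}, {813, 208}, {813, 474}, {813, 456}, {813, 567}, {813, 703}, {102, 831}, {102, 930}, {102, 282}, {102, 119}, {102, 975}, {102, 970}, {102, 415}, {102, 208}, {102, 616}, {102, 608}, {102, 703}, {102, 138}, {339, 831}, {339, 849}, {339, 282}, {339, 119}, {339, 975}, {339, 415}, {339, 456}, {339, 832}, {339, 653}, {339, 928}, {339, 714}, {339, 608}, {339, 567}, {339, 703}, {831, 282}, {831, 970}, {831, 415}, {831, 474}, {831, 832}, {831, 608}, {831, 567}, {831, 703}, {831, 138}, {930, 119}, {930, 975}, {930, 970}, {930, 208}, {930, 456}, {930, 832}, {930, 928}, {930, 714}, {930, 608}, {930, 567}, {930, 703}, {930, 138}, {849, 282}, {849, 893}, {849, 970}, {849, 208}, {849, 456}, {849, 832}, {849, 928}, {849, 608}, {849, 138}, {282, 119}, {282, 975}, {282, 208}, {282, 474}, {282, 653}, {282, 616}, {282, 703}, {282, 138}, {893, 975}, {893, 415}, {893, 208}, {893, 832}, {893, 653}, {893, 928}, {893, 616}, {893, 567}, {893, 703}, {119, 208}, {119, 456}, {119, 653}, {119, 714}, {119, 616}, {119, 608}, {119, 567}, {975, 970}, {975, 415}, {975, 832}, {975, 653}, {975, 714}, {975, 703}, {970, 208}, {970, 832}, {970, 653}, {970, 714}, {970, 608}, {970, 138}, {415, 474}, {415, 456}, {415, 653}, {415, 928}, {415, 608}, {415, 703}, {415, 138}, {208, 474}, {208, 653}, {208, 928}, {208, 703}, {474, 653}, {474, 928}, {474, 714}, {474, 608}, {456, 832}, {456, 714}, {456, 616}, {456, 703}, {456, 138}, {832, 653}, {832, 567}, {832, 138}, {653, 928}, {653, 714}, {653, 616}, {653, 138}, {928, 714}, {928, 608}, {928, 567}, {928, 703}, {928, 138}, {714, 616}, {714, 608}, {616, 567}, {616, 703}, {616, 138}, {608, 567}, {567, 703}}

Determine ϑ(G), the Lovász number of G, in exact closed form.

sqrt(37)

N(849) = {419, 327, 120, 554, 157, 826, 557, 240, 339, 282, 893, 970, 208, 456, 832, 928, 608, 138}, |N(849)| = 18.
N(653) = {733, 327, 808, 379, 339, 282, 893, 119, 975, 970, 415, 208, 474, 832, 928, 714, 616, 138}, |N(653)| = 18.
N(608) = {327, 157, 826, 379, 557, 240, 102, 339, 831, 930, 849, 119, 970, 415, 474, 928, 714, 567}, |N(608)| = 18.
N(120) = {575, 733, 554, 108, 826, 808, 379, 240, 813, 102, 339, 849, 119, 415, 208, 456, 928, 138}, |N(120)| = 18.
Every vertex has degree 18 (N=37); strongly regular (37,18,8,9).
The 3 distinct eigenvalues: [18.0, 2.5414, -3.5414].
Lovász (edge-transitive): ϑ = −37·(-sqrt(37)/2 - 1/2)/((18)−(-sqrt(37)/2 - 1/2)) = sqrt(37).
= 6.082762530… (decimal).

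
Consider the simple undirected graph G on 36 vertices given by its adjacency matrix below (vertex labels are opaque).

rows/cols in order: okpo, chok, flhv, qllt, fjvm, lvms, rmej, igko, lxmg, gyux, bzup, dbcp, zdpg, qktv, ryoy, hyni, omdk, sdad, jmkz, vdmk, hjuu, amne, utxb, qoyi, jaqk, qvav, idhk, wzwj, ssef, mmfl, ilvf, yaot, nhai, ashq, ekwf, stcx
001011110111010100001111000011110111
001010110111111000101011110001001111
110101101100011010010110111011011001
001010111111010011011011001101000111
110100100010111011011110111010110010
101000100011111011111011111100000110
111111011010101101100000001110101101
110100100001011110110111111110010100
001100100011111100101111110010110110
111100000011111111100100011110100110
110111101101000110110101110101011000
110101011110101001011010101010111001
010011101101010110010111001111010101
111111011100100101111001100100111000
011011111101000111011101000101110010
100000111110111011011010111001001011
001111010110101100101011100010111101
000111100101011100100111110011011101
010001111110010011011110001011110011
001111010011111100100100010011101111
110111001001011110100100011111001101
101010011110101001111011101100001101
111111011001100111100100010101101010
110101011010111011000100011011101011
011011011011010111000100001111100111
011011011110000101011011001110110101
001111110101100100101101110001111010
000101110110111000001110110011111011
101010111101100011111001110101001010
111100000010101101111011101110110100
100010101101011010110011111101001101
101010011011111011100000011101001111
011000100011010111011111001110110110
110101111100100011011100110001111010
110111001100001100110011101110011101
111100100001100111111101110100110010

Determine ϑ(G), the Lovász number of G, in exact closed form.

8

N(idhk) = {flhv, qllt, fjvm, lvms, rmej, igko, gyux, dbcp, zdpg, hyni, jmkz, hjuu, amne, qoyi, jaqk, qvav, mmfl, ilvf, yaot, nhai, ekwf}, |N(idhk)| = 21.
Vertex dbcp has 21 neighbors: okpo, chok, qllt, lvms, igko, lxmg, gyux, bzup, zdpg, ryoy, sdad, vdmk, hjuu, utxb, jaqk, idhk, ssef, ilvf, yaot, nhai, stcx.
deg(qllt) = 21; N(qllt) = {flhv, fjvm, rmej, igko, lxmg, gyux, bzup, dbcp, qktv, omdk, sdad, vdmk, hjuu, utxb, qoyi, idhk, wzwj, mmfl, ashq, ekwf, stcx}.
N(sdad) = {qllt, fjvm, lvms, rmej, gyux, dbcp, qktv, ryoy, hyni, jmkz, amne, utxb, qoyi, jaqk, qvav, ssef, mmfl, yaot, nhai, ashq, stcx}, |N(sdad)| = 21.
21-regular, N=36; Kneser K(9,2) on C(9,2)=36 vertices.
spec(A) ≈ [21.0, 1.0, -6.0] (distinct, 3 d.p.).
−36·(-6) / ((21)−(-6)) = 8 = ϑ(G).
= 8.000000… (decimal).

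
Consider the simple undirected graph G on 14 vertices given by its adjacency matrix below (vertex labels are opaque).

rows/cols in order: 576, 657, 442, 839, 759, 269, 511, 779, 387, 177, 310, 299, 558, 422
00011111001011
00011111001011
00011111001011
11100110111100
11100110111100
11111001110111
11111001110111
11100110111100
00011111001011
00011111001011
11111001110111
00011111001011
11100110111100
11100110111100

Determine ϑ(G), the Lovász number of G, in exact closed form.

N(177) = {839, 759, 269, 511, 779, 310, 558, 422}, |N(177)| = 8.
Vertex 387 has 8 neighbors: 839, 759, 269, 511, 779, 310, 558, 422.
N(269) = {576, 657, 442, 839, 759, 779, 387, 177, 299, 558, 422}, |N(269)| = 11.
deg(759) = 9; N(759) = {576, 657, 442, 269, 511, 387, 177, 310, 299}.
3 parts of sizes [6, 5, 3]; α(G) = 6 = ϑ (perfect).
ϑ(G) ≈ 6.00000000.
α=6, χ(Ḡ)=6; ϑ=6 lies between (collapsed).

6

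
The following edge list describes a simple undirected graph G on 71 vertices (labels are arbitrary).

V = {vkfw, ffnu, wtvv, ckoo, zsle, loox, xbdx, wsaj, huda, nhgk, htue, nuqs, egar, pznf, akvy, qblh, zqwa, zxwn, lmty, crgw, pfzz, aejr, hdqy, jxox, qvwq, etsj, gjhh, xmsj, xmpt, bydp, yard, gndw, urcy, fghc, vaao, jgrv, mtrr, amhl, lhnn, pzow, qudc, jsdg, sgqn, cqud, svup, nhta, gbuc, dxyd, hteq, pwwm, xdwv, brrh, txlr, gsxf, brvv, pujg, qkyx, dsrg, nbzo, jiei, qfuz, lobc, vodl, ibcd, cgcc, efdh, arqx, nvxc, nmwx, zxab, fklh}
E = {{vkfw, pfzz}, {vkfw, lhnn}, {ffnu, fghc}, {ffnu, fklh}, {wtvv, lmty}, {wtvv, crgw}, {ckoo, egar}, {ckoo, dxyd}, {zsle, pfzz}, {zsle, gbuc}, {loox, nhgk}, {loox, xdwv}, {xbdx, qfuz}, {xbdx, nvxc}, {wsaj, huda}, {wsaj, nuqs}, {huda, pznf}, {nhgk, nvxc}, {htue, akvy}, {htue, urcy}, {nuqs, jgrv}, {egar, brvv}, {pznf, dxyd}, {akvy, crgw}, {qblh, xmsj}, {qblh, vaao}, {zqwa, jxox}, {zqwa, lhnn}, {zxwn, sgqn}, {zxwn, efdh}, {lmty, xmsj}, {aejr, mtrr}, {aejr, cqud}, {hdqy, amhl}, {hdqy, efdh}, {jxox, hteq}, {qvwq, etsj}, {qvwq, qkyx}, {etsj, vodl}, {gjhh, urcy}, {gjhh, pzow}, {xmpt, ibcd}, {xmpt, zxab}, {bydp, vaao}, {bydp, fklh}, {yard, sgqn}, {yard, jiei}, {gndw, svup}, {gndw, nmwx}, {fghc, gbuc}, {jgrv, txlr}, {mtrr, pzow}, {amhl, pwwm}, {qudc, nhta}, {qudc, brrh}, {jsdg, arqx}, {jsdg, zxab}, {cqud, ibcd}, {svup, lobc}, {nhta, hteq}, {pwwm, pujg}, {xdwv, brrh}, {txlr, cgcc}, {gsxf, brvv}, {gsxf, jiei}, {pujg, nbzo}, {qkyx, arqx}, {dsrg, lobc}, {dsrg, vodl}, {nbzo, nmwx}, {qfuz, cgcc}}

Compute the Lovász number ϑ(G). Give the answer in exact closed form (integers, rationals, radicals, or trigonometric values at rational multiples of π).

71*cos(pi/71)/(cos(pi/71) + 1)

Vertex qfuz has 2 neighbors: xbdx, cgcc.
deg(pwwm) = 2; N(pwwm) = {amhl, pujg}.
deg(amhl) = 2; N(amhl) = {hdqy, pwwm}.
N(vodl) = {etsj, dsrg}, |N(vodl)| = 2.
2-regular, N=71; this is C_{71}, the 71-cycle.
A has 36 distinct eigenvalues ≈ [2.0, 1.992, 1.969, 1.93, 1.876, 1.807, 1.725, 1.628, 1.519, 1.398, 1.267, 1.125, 0.974, 0.816, 0.652, 0.482, 0.308, 0.133, -0.044, -0.221, -0.396, -0.567, -0.735, -0.896, -1.051, -1.197, -1.334, -1.46, -1.575, -1.678, -1.768, -1.843, -1.905, -1.951, -1.982, -1.998].
Lovász (edge-transitive): ϑ = −71·(-2*cos(pi/71))/((2)−(-2*cos(pi/71))) = 71*cos(pi/71)/(cos(pi/71) + 1).
ϑ(G) ≈ 35.48261826.
Sandwich: α(G)=35 ≤ ϑ(G)=71*cos(pi/71)/(cos(pi/71) + 1) ≤ χ(Ḡ)=36 (both strict).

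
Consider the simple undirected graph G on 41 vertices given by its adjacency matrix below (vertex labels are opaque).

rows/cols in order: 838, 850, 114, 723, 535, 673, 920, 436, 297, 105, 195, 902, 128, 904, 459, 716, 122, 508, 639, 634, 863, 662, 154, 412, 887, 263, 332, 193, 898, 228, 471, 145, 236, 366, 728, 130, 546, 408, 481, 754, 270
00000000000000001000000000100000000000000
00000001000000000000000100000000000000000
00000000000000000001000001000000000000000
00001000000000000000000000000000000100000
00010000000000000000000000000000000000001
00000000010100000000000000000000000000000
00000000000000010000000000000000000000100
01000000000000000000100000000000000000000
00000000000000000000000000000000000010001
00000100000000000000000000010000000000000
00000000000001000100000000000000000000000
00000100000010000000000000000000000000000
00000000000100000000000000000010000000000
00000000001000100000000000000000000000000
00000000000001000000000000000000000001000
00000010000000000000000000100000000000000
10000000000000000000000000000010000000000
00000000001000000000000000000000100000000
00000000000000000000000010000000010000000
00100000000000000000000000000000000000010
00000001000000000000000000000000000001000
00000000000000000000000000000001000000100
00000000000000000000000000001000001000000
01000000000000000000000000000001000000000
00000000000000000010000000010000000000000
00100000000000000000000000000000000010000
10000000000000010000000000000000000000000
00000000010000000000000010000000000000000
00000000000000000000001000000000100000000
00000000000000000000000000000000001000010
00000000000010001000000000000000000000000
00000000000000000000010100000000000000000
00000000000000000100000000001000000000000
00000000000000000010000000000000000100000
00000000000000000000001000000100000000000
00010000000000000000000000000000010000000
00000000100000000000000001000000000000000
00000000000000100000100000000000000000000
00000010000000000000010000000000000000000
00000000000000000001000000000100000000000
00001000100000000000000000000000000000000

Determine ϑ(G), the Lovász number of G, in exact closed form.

41*cos(pi/41)/(cos(pi/41) + 1)

N(920) = {716, 481}, |N(920)| = 2.
N(366) = {639, 130}, |N(366)| = 2.
Vertex 128 has 2 neighbors: 902, 471.
N(662) = {145, 481}, |N(662)| = 2.
41-vertex 2-regular graph: a single 41-cycle (edge-transitive).
spec(A) ≈ [2.0, 1.9766, 1.9068, 1.7923, 1.6359, 1.441, 1.2125, 0.9554, 0.676, 0.3808, 0.0766, -0.2294, -0.53, -0.8181, -1.0871, -1.3307, -1.543, -1.7191, -1.855, -1.9474, -1.9941] (distinct, 4 d.p.).
λ_max=2, λ_min=-2*cos(pi/41); ϑ = −41·λ_min/(λ_max−λ_min) = 41*cos(pi/41)/(cos(pi/41) + 1).
ϑ(G) ≈ 20.469880.
Check 20 ≤ 41*cos(pi/41)/(cos(pi/41) + 1) ≤ 21: both strict.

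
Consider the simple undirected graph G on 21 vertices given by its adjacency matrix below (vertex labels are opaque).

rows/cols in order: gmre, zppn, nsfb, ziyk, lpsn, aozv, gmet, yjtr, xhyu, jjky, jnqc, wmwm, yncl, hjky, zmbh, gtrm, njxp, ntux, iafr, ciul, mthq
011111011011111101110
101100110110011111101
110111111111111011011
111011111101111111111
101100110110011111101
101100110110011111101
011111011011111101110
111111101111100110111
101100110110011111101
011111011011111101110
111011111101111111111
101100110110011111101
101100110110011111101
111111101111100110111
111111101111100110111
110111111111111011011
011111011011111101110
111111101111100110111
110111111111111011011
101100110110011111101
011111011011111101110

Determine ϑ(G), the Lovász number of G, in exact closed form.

7

Vertex jjky has 16 neighbors: zppn, nsfb, ziyk, lpsn, aozv, yjtr, xhyu, jnqc, wmwm, yncl, hjky, zmbh, gtrm, ntux, iafr, ciul.
N(yncl) = {gmre, nsfb, ziyk, gmet, yjtr, jjky, jnqc, hjky, zmbh, gtrm, njxp, ntux, iafr, mthq}, |N(yncl)| = 14.
Vertex zppn has 14 neighbors: gmre, nsfb, ziyk, gmet, yjtr, jjky, jnqc, hjky, zmbh, gtrm, njxp, ntux, iafr, mthq.
N(iafr) = {gmre, zppn, ziyk, lpsn, aozv, gmet, yjtr, xhyu, jjky, jnqc, wmwm, yncl, hjky, zmbh, njxp, ntux, ciul, mthq}, |N(iafr)| = 18.
G = K_{7,5,4,3,2}: α = 7 = χ(Ḡ), so ϑ = 7.
≈ 7.0000 (to 4 d.p.).
7 ≤ 7 ≤ 7: collapsed.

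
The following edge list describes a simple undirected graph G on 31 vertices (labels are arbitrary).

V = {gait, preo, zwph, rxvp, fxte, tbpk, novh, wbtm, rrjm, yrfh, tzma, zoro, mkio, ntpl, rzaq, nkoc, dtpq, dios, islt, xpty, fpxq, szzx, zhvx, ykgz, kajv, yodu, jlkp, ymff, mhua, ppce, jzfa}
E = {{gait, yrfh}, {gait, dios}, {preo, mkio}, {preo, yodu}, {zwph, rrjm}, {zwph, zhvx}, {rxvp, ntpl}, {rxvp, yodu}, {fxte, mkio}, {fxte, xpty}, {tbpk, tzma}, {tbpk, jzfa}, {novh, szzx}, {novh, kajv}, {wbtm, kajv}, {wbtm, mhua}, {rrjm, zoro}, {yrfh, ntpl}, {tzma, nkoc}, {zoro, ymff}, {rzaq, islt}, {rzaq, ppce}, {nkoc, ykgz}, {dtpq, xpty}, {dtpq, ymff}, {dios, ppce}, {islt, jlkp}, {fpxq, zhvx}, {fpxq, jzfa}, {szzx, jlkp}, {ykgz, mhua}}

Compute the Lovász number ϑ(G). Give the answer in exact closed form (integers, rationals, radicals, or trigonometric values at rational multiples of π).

31*cos(pi/31)/(cos(pi/31) + 1)

deg(ntpl) = 2; N(ntpl) = {rxvp, yrfh}.
Vertex yodu has 2 neighbors: preo, rxvp.
Vertex nkoc has 2 neighbors: tzma, ykgz.
N(zwph) = {rrjm, zhvx}, |N(zwph)| = 2.
G on 31 vertices is 2-regular; this is C_{31}, the 31-cycle.
spec(A) ≈ [2.0, 1.95906, 1.837916, 1.641527, 1.377934, 1.057928, 0.694611, 0.302856, -0.101298, -0.501305, -0.880788, -1.224212, -1.517516, -1.748693, -1.908279, -1.989739] (distinct, 6 d.p.).
−31·(-2*cos(pi/31)) / ((2)−(-2*cos(pi/31))) = 31*cos(pi/31)/(cos(pi/31) + 1) = ϑ(G).
ϑ(G) ≈ 15.4601350.
α=15, χ(Ḡ)=16; ϑ=31*cos(pi/31)/(cos(pi/31) + 1) lies between (both strict).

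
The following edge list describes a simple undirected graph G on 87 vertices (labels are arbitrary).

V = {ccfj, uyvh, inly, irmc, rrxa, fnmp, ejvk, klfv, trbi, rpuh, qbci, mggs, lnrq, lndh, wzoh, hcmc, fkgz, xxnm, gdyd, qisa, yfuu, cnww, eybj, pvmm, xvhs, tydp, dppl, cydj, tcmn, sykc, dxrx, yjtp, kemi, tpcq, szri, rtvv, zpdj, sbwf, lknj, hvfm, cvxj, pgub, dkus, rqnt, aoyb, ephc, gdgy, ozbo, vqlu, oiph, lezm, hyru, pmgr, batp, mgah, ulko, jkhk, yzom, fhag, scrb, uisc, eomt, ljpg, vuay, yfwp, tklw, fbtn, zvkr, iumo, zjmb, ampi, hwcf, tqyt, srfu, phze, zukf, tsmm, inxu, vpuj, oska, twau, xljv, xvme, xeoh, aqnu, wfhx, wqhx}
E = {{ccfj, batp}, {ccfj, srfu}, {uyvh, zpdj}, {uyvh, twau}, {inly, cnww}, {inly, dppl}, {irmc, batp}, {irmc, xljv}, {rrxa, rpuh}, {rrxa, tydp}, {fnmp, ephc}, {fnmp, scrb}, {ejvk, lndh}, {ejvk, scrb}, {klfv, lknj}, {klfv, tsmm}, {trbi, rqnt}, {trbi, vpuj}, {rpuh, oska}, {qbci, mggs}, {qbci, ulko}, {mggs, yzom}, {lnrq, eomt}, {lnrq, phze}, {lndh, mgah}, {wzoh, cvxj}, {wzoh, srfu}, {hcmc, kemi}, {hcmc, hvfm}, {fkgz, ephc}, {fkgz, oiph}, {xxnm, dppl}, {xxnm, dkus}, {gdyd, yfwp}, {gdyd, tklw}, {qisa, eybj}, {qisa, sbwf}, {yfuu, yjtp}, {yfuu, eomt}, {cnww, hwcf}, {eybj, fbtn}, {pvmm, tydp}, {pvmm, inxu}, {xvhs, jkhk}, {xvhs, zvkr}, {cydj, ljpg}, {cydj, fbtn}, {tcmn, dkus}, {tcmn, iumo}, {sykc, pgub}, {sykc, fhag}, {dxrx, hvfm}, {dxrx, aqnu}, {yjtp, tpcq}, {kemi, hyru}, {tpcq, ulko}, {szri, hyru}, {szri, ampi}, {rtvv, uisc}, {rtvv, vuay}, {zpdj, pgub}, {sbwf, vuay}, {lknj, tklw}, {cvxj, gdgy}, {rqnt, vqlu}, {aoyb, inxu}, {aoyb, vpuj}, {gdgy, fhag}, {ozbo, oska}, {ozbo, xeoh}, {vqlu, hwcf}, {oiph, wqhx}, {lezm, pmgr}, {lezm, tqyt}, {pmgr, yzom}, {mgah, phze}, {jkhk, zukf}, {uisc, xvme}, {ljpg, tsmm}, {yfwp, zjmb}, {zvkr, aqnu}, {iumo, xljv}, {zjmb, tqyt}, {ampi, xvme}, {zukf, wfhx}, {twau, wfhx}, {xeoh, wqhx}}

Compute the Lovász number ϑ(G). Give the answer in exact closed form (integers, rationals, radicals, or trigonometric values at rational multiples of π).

87*cos(pi/87)/(cos(pi/87) + 1)

deg(hcmc) = 2; N(hcmc) = {kemi, hvfm}.
deg(vpuj) = 2; N(vpuj) = {trbi, aoyb}.
Vertex uyvh has 2 neighbors: zpdj, twau.
N(phze) = {lnrq, mgah}, |N(phze)| = 2.
87-vertex 2-regular graph: the odd cycle C_{87}.
The 44 distinct eigenvalues: [2.0, 1.99479, 1.97917, 1.95324, 1.91713, 1.87102, 1.81515, 1.74982, 1.67537, 1.59219, 1.5007, 1.40139, 1.29477, 1.18141, 1.06188, 0.93682, 0.80687, 0.67272, 0.53506, 0.39461, 0.2521, 0.10828, -0.03611, -0.18031, -0.32356, -0.46513, -0.60428, -0.74028, -0.87241, -1.0, -1.12237, -1.2389, -1.34896, -1.45199, -1.54745, -1.63484, -1.71371, -1.78365, -1.84429, -1.89531, -1.93645, -1.96749, -1.98828, -1.9987].
Lovász: ϑ = −87(-2*cos(pi/87))/(2+-(-1)*2*cos(pi/87)) = 87*cos(pi/87)/(cos(pi/87) + 1).
= 43.48581645… (decimal).
α=43, χ(Ḡ)=44; ϑ=87*cos(pi/87)/(cos(pi/87) + 1) lies between (both strict).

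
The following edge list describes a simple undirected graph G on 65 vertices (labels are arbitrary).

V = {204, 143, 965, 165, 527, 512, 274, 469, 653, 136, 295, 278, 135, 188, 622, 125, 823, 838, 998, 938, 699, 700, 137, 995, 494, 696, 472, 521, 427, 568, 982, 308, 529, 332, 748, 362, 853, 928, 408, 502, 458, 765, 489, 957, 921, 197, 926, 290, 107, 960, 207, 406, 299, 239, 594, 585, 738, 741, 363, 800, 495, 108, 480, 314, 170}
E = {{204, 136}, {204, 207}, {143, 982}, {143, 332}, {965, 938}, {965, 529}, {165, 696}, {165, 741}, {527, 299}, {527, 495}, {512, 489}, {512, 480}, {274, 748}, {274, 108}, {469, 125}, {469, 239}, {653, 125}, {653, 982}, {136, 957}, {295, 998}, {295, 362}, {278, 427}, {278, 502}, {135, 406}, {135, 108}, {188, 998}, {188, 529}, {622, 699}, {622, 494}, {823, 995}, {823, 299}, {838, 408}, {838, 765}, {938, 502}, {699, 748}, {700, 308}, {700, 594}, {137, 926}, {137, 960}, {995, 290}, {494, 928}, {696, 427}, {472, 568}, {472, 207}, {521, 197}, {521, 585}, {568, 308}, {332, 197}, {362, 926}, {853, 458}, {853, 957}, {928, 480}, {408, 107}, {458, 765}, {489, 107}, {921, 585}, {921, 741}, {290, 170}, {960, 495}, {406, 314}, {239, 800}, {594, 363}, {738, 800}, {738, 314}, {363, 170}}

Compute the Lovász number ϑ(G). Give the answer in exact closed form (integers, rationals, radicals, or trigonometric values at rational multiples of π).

N(295) = {998, 362}, |N(295)| = 2.
Vertex 480 has 2 neighbors: 512, 928.
deg(290) = 2; N(290) = {995, 170}.
Vertex 427 has 2 neighbors: 278, 696.
Regular of degree 2 on 65 vertices: this is C_{65}, the 65-cycle.
The 33 distinct eigenvalues: [2.0, 1.9907, 1.9627, 1.9165, 1.8523, 1.7709, 1.6729, 1.5593, 1.4312, 1.2897, 1.1361, 0.972, 0.7987, 0.618, 0.4316, 0.2411, 0.0483, -0.1449, -0.3367, -0.5254, -0.7092, -0.8864, -1.0553, -1.2143, -1.362, -1.497, -1.618, -1.7239, -1.8137, -1.8866, -1.9419, -1.979, -1.9977].
ϑ = −N·λ_min/(λ_max−λ_min) = −65·(-2*cos(pi/65))/(2−(-2*cos(pi/65))) = 65*cos(pi/65)/(cos(pi/65) + 1).
= 32.4810126… (decimal).
Sandwich: α(G)=32 ≤ ϑ(G)=65*cos(pi/65)/(cos(pi/65) + 1) ≤ χ(Ḡ)=33 (both strict).

65*cos(pi/65)/(cos(pi/65) + 1)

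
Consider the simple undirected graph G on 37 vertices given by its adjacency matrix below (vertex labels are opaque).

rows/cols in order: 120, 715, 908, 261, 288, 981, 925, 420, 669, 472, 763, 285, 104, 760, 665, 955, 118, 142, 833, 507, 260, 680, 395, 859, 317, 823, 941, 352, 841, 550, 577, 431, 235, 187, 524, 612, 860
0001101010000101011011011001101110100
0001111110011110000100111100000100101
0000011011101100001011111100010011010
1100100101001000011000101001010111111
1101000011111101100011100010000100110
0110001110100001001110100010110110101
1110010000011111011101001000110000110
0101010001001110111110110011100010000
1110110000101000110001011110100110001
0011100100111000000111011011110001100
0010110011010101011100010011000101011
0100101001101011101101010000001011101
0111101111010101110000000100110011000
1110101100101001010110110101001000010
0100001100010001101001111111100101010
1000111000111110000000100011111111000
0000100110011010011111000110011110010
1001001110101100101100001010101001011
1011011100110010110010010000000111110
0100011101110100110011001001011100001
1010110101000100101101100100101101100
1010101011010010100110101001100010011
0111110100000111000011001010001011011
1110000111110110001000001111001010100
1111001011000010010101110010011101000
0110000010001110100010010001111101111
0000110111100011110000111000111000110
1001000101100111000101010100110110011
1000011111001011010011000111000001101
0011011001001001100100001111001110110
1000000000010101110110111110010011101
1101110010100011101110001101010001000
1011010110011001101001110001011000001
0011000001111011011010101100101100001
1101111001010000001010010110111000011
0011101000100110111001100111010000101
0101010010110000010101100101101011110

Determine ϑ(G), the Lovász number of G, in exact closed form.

sqrt(37)

N(908) = {981, 925, 669, 472, 763, 104, 760, 833, 260, 680, 395, 859, 317, 823, 550, 235, 187, 612}, |N(908)| = 18.
deg(763) = 18; N(763) = {908, 288, 981, 669, 472, 285, 760, 955, 142, 833, 507, 859, 941, 352, 431, 187, 612, 860}.
N(431) = {120, 715, 261, 288, 981, 669, 763, 665, 955, 118, 833, 507, 260, 317, 823, 352, 550, 187}, |N(431)| = 18.
N(260) = {120, 908, 288, 981, 420, 472, 760, 118, 833, 507, 680, 395, 823, 841, 577, 431, 187, 524}, |N(260)| = 18.
G on 37 vertices is 18-regular; Paley(37): SR with (k,λ,μ)=(18,8,9).
Distinct eigenvalues (to 4 d.p.): [18.0, 2.5414, -3.5414].
Lovász: ϑ = −37(-sqrt(37)/2 - 1/2)/(18+-(-sqrt(37)/2 - 1/2)) = sqrt(37).
≈ 6.082763 (to 6 d.p.).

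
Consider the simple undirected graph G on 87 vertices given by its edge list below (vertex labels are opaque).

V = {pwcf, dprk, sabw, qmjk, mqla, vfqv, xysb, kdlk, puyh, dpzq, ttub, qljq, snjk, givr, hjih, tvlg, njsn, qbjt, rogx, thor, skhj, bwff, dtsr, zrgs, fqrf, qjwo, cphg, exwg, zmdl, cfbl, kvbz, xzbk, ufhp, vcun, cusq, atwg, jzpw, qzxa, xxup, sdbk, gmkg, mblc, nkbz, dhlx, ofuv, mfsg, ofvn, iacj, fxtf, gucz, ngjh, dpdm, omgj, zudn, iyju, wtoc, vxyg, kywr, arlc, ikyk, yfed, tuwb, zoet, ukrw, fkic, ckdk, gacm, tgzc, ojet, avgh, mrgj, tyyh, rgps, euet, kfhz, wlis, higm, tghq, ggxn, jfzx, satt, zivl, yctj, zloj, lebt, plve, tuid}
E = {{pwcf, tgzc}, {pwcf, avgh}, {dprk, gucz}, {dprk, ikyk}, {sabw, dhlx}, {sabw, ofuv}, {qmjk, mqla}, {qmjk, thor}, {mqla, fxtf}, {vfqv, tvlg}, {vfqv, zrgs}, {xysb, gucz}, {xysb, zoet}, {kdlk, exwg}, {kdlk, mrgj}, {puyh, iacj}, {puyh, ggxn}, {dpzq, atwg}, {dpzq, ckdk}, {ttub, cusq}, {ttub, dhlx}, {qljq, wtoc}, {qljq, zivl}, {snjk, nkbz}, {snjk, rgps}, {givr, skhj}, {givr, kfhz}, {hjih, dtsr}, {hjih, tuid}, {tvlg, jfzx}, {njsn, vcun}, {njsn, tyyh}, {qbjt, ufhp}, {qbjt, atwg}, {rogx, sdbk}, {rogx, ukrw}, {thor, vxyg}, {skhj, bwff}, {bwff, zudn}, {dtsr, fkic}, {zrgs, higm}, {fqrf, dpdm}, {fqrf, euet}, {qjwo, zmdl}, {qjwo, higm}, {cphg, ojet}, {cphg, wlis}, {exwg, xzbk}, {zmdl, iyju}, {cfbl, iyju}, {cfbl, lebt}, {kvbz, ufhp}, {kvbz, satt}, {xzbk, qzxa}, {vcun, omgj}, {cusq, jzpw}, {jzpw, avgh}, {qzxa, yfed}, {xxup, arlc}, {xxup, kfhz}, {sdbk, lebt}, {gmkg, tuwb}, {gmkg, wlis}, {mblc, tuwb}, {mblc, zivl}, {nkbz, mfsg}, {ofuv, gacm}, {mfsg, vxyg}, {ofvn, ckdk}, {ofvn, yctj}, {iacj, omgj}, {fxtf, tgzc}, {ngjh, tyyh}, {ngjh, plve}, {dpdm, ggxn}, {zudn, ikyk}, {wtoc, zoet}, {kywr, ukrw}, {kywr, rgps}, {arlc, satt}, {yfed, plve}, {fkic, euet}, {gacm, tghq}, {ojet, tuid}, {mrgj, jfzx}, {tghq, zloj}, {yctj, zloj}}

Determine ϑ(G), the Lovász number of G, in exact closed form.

Vertex gucz has 2 neighbors: dprk, xysb.
Vertex qzxa has 2 neighbors: xzbk, yfed.
N(wlis) = {cphg, gmkg}, |N(wlis)| = 2.
Vertex tghq has 2 neighbors: gacm, zloj.
Every vertex has degree 2 (N=87); this is C_{87}, the 87-cycle.
spec(A) ≈ [2.0, 1.995, 1.979, 1.953, 1.917, 1.871, 1.815, 1.75, 1.675, 1.592, 1.501, 1.401, 1.295, 1.181, 1.062, 0.937, 0.807, 0.673, 0.535, 0.395, 0.252, 0.108, -0.036, -0.18, -0.324, -0.465, -0.604, -0.74, -0.872, -1.0, -1.122, -1.239, -1.349, -1.452, -1.547, -1.635, -1.714, -1.784, -1.844, -1.895, -1.936, -1.967, -1.988, -1.999] (distinct, 3 d.p.).
Lovász: ϑ = −87(-2*cos(pi/87))/(2+-(-1)*2*cos(pi/87)) = 87*cos(pi/87)/(cos(pi/87) + 1).
Numerically 43.485816.
Check 43 ≤ 87*cos(pi/87)/(cos(pi/87) + 1) ≤ 44: both strict.

87*cos(pi/87)/(cos(pi/87) + 1)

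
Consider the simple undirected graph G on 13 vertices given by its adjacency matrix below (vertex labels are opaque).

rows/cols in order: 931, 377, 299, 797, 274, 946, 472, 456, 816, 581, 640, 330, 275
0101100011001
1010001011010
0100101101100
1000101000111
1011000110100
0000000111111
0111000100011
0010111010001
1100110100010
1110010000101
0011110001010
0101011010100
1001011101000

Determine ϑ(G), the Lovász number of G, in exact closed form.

sqrt(13)

N(472) = {377, 299, 797, 456, 330, 275}, |N(472)| = 6.
deg(299) = 6; N(299) = {377, 274, 472, 456, 581, 640}.
Vertex 275 has 6 neighbors: 931, 797, 946, 472, 456, 581.
deg(274) = 6; N(274) = {931, 299, 797, 456, 816, 640}.
deg(v) = 6 for all v (|V|=13); Paley(13): SR with (k,λ,μ)=(6,2,3).
A has 3 distinct eigenvalues ≈ [6.0, 1.303, -2.303].
ϑ = −N·λ_min/(λ_max−λ_min) = −13·(-sqrt(13)/2 - 1/2)/(6−(-sqrt(13)/2 - 1/2)) = sqrt(13).
ϑ(G) ≈ 3.6056.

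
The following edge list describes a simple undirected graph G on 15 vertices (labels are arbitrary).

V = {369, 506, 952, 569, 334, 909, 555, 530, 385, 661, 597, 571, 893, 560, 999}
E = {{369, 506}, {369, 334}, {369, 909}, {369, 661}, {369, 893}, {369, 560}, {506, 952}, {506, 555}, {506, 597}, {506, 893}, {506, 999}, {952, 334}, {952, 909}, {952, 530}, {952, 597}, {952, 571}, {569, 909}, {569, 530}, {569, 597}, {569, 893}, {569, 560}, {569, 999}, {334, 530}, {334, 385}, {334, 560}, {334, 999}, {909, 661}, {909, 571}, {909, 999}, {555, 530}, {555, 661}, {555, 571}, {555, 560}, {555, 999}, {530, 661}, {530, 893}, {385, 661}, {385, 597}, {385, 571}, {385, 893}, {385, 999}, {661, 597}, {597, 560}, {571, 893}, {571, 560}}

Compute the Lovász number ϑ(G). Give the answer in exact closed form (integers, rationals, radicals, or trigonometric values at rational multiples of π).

N(334) = {369, 952, 530, 385, 560, 999}, |N(334)| = 6.
Vertex 569 has 6 neighbors: 909, 530, 597, 893, 560, 999.
Vertex 385 has 6 neighbors: 334, 661, 597, 571, 893, 999.
Vertex 530 has 6 neighbors: 952, 569, 334, 555, 661, 893.
Regular of degree 6 on 15 vertices: Kneser-type, 2-subsets of [6].
The 3 distinct eigenvalues: [6.0, 1.0, -3.0].
ϑ = −N·λ_min/(λ_max−λ_min) = −15·(-3)/(6−(-3)) = 5.
= 5.000000… (decimal).

5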